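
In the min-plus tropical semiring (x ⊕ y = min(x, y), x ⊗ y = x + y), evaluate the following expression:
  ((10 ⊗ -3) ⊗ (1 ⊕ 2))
((10 ⊗ -3) ⊗ (1 ⊕ 2)) = 8

Expand innermost to outermost. Recall ⊕ takes the minimum of its arguments and ⊗ takes their sum. Working out the expression ((10 ⊗ -3) ⊗ (1 ⊕ 2)) gives 8.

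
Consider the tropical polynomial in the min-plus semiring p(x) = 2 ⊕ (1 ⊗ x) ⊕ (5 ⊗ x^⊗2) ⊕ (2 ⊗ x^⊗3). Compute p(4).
p(4) = 2

A tropical monomial a ⊗ x^⊗i evaluates to a + i · x. Evaluating each term at x = 4:
  Term 0 contributes 2 + 0 · 4 = 2
  Term 1 contributes 1 + 1 · 4 = 5
  Term 2 contributes 5 + 2 · 4 = 13
  Term 3 contributes 2 + 3 · 4 = 14
p(4) = ⊕ of these = min[2, 5, 13, 14] = 2.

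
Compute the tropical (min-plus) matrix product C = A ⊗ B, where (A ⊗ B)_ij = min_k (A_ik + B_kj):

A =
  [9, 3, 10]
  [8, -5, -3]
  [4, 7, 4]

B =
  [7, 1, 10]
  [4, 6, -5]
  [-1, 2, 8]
A ⊗ B =
  [7, 9, -2]
  [-4, -1, -10]
  [3, 5, 2]

Apply the min-plus product entry-by-entry:
  C[0][0] = min over k of (A[0][0] + B[0][0] = 9 + 7 = 16, A[0][1] + B[1][0] = 3 + 4 = 7, A[0][2] + B[2][0] = 10 + -1 = 9) = 7 (attained at k = 1)
  C[0][1] = min over k of (A[0][0] + B[0][1] = 9 + 1 = 10, A[0][1] + B[1][1] = 3 + 6 = 9, A[0][2] + B[2][1] = 10 + 2 = 12) = 9 (attained at k = 1)
  C[0][2] = min over k of (A[0][0] + B[0][2] = 9 + 10 = 19, A[0][1] + B[1][2] = 3 + -5 = -2, A[0][2] + B[2][2] = 10 + 8 = 18) = -2 (attained at k = 1)
  C[1][0] = min over k of (A[1][0] + B[0][0] = 8 + 7 = 15, A[1][1] + B[1][0] = -5 + 4 = -1, A[1][2] + B[2][0] = -3 + -1 = -4) = -4 (attained at k = 2)
  C[1][1] = min over k of (A[1][0] + B[0][1] = 8 + 1 = 9, A[1][1] + B[1][1] = -5 + 6 = 1, A[1][2] + B[2][1] = -3 + 2 = -1) = -1 (attained at k = 2)
  C[1][2] = min over k of (A[1][0] + B[0][2] = 8 + 10 = 18, A[1][1] + B[1][2] = -5 + -5 = -10, A[1][2] + B[2][2] = -3 + 8 = 5) = -10 (attained at k = 1)
  C[2][0] = min over k of (A[2][0] + B[0][0] = 4 + 7 = 11, A[2][1] + B[1][0] = 7 + 4 = 11, A[2][2] + B[2][0] = 4 + -1 = 3) = 3 (attained at k = 2)
  C[2][1] = min over k of (A[2][0] + B[0][1] = 4 + 1 = 5, A[2][1] + B[1][1] = 7 + 6 = 13, A[2][2] + B[2][1] = 4 + 2 = 6) = 5 (attained at k = 0)
  C[2][2] = min over k of (A[2][0] + B[0][2] = 4 + 10 = 14, A[2][1] + B[1][2] = 7 + -5 = 2, A[2][2] + B[2][2] = 4 + 8 = 12) = 2 (attained at k = 1)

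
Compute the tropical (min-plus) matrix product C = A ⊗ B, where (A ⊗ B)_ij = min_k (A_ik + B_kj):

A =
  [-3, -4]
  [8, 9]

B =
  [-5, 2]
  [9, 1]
A ⊗ B =
  [-8, -3]
  [3, 10]

Apply the min-plus product entry-by-entry:
  C[0][0] = min over k of (A[0][0] + B[0][0] = -3 + -5 = -8, A[0][1] + B[1][0] = -4 + 9 = 5) = -8 (attained at k = 0)
  C[0][1] = min over k of (A[0][0] + B[0][1] = -3 + 2 = -1, A[0][1] + B[1][1] = -4 + 1 = -3) = -3 (attained at k = 1)
  C[1][0] = min over k of (A[1][0] + B[0][0] = 8 + -5 = 3, A[1][1] + B[1][0] = 9 + 9 = 18) = 3 (attained at k = 0)
  C[1][1] = min over k of (A[1][0] + B[0][1] = 8 + 2 = 10, A[1][1] + B[1][1] = 9 + 1 = 10) = 10 (attained at k = 0)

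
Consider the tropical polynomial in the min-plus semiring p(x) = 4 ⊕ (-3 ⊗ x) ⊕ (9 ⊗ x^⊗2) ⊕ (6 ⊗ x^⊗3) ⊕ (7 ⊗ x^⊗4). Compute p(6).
p(6) = 3

A tropical monomial a ⊗ x^⊗i evaluates to a + i · x. Evaluating each term at x = 6:
  Term 0 contributes 4 + 0 · 6 = 4
  Term 1 contributes -3 + 1 · 6 = 3
  Term 2 contributes 9 + 2 · 6 = 21
  Term 3 contributes 6 + 3 · 6 = 24
  Term 4 contributes 7 + 4 · 6 = 31
p(6) = ⊕ of these = min[4, 3, 21, 24, 31] = 3.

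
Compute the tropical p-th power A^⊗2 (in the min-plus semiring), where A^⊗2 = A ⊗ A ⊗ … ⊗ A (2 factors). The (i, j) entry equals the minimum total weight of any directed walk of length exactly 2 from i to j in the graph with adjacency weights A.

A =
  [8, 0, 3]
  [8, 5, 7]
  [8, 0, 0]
A^⊗2 =
  [8, 3, 3]
  [13, 7, 7]
  [8, 0, 0]

Each entry (A^⊗2)_ij equals the minimum over all length-2 walks i = v_0 → v_1 → … → v_2 = j of Σ_t A[v_t][v_{t+1}]. For example, for (i, j) = (0, 2) we minimise over 3 possible intermediate vertex sequences; the minimum is 3, attained along the walk 0 → 2 → 2.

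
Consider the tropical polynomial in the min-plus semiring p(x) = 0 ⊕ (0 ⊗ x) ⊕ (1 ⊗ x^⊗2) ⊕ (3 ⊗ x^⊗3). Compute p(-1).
p(-1) = -1

A tropical monomial a ⊗ x^⊗i evaluates to a + i · x. Evaluating each term at x = -1:
  Term 0 contributes 0 + 0 · -1 = 0
  Term 1 contributes 0 + 1 · -1 = -1
  Term 2 contributes 1 + 2 · -1 = -1
  Term 3 contributes 3 + 3 · -1 = 0
p(-1) = ⊕ of these = min[0, -1, -1, 0] = -1.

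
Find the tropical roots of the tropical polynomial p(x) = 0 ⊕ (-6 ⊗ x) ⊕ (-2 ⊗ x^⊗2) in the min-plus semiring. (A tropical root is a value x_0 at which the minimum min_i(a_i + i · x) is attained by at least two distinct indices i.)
Roots: {-4, 6}

Each tropical root is a break point of the lower envelope of the lines y = a_i + i · x (there are 3 lines, with slopes 0, 1, ..., 2). Only the lines that attain the minimum somewhere contribute to roots; other lines are dominated. Here the surviving (envelope) indices are i = 2, i = 1, i = 0.
Intersections between consecutive envelope lines give the roots: for adjacent envelope indices i < j the intersection is x = (a_i − a_j) / (j − i). Reading off the sorted break points: {-4, 6}.
Verification: at each break x_0, at least two indices attain the minimum of min_i(a_i + i · x_0).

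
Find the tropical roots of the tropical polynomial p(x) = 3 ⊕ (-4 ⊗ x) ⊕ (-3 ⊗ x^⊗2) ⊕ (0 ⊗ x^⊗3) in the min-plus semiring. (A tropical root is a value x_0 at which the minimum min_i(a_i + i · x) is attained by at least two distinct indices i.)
Roots: {-3, -1, 7}

Each tropical root is a break point of the lower envelope of the lines y = a_i + i · x (there are 4 lines, with slopes 0, 1, ..., 3). Only the lines that attain the minimum somewhere contribute to roots; other lines are dominated. Here the surviving (envelope) indices are i = 3, i = 2, i = 1, i = 0.
Intersections between consecutive envelope lines give the roots: for adjacent envelope indices i < j the intersection is x = (a_i − a_j) / (j − i). Reading off the sorted break points: {-3, -1, 7}.
Verification: at each break x_0, at least two indices attain the minimum of min_i(a_i + i · x_0).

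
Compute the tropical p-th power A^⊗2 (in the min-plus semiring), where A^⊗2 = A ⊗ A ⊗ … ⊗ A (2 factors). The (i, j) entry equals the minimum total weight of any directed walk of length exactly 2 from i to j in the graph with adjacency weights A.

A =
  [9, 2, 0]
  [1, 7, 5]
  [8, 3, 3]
A^⊗2 =
  [3, 3, 3]
  [8, 3, 1]
  [4, 6, 6]

Each entry (A^⊗2)_ij equals the minimum over all length-2 walks i = v_0 → v_1 → … → v_2 = j of Σ_t A[v_t][v_{t+1}]. For example, for (i, j) = (0, 2) we minimise over 3 possible intermediate vertex sequences; the minimum is 3, attained along the walk 0 → 2 → 2.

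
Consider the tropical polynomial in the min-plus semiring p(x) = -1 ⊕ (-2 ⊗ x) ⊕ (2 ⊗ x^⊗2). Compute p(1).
p(1) = -1

A tropical monomial a ⊗ x^⊗i evaluates to a + i · x. Evaluating each term at x = 1:
  Term 0 contributes -1 + 0 · 1 = -1
  Term 1 contributes -2 + 1 · 1 = -1
  Term 2 contributes 2 + 2 · 1 = 4
p(1) = ⊕ of these = min[-1, -1, 4] = -1.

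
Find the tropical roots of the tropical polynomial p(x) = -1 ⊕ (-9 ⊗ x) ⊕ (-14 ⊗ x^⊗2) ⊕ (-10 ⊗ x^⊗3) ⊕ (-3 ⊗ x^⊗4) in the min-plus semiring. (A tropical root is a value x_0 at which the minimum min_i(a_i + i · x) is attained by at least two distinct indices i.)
Roots: {-7, -4, 5, 8}

Each tropical root is a break point of the lower envelope of the lines y = a_i + i · x (there are 5 lines, with slopes 0, 1, ..., 4). Only the lines that attain the minimum somewhere contribute to roots; other lines are dominated. Here the surviving (envelope) indices are i = 4, i = 3, i = 2, i = 1, i = 0.
Intersections between consecutive envelope lines give the roots: for adjacent envelope indices i < j the intersection is x = (a_i − a_j) / (j − i). Reading off the sorted break points: {-7, -4, 5, 8}.
Verification: at each break x_0, at least two indices attain the minimum of min_i(a_i + i · x_0).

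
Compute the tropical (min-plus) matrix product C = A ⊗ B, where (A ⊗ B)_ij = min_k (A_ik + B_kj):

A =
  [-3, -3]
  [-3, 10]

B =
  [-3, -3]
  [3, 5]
A ⊗ B =
  [-6, -6]
  [-6, -6]

Apply the min-plus product entry-by-entry:
  C[0][0] = min over k of (A[0][0] + B[0][0] = -3 + -3 = -6, A[0][1] + B[1][0] = -3 + 3 = 0) = -6 (attained at k = 0)
  C[0][1] = min over k of (A[0][0] + B[0][1] = -3 + -3 = -6, A[0][1] + B[1][1] = -3 + 5 = 2) = -6 (attained at k = 0)
  C[1][0] = min over k of (A[1][0] + B[0][0] = -3 + -3 = -6, A[1][1] + B[1][0] = 10 + 3 = 13) = -6 (attained at k = 0)
  C[1][1] = min over k of (A[1][0] + B[0][1] = -3 + -3 = -6, A[1][1] + B[1][1] = 10 + 5 = 15) = -6 (attained at k = 0)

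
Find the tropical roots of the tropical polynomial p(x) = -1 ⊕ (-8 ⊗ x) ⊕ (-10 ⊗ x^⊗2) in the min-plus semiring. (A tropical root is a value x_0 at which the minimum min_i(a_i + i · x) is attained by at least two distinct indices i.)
Roots: {2, 7}

Each tropical root is a break point of the lower envelope of the lines y = a_i + i · x (there are 3 lines, with slopes 0, 1, ..., 2). Only the lines that attain the minimum somewhere contribute to roots; other lines are dominated. Here the surviving (envelope) indices are i = 2, i = 1, i = 0.
Intersections between consecutive envelope lines give the roots: for adjacent envelope indices i < j the intersection is x = (a_i − a_j) / (j − i). Reading off the sorted break points: {2, 7}.
Verification: at each break x_0, at least two indices attain the minimum of min_i(a_i + i · x_0).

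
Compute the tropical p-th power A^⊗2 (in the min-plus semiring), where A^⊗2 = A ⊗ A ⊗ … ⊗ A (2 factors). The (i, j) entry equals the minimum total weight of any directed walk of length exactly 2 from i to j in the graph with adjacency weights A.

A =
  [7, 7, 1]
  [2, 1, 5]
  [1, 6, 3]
A^⊗2 =
  [2, 7, 4]
  [3, 2, 3]
  [4, 7, 2]

Each entry (A^⊗2)_ij equals the minimum over all length-2 walks i = v_0 → v_1 → … → v_2 = j of Σ_t A[v_t][v_{t+1}]. For example, for (i, j) = (0, 2) we minimise over 3 possible intermediate vertex sequences; the minimum is 4, attained along the walk 0 → 2 → 2.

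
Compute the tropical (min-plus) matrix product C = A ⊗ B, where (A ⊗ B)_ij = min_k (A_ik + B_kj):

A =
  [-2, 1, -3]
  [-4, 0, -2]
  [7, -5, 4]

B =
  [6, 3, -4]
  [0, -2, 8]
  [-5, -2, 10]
A ⊗ B =
  [-8, -5, -6]
  [-7, -4, -8]
  [-5, -7, 3]

Apply the min-plus product entry-by-entry:
  C[0][0] = min over k of (A[0][0] + B[0][0] = -2 + 6 = 4, A[0][1] + B[1][0] = 1 + 0 = 1, A[0][2] + B[2][0] = -3 + -5 = -8) = -8 (attained at k = 2)
  C[0][1] = min over k of (A[0][0] + B[0][1] = -2 + 3 = 1, A[0][1] + B[1][1] = 1 + -2 = -1, A[0][2] + B[2][1] = -3 + -2 = -5) = -5 (attained at k = 2)
  C[0][2] = min over k of (A[0][0] + B[0][2] = -2 + -4 = -6, A[0][1] + B[1][2] = 1 + 8 = 9, A[0][2] + B[2][2] = -3 + 10 = 7) = -6 (attained at k = 0)
  C[1][0] = min over k of (A[1][0] + B[0][0] = -4 + 6 = 2, A[1][1] + B[1][0] = 0 + 0 = 0, A[1][2] + B[2][0] = -2 + -5 = -7) = -7 (attained at k = 2)
  C[1][1] = min over k of (A[1][0] + B[0][1] = -4 + 3 = -1, A[1][1] + B[1][1] = 0 + -2 = -2, A[1][2] + B[2][1] = -2 + -2 = -4) = -4 (attained at k = 2)
  C[1][2] = min over k of (A[1][0] + B[0][2] = -4 + -4 = -8, A[1][1] + B[1][2] = 0 + 8 = 8, A[1][2] + B[2][2] = -2 + 10 = 8) = -8 (attained at k = 0)
  C[2][0] = min over k of (A[2][0] + B[0][0] = 7 + 6 = 13, A[2][1] + B[1][0] = -5 + 0 = -5, A[2][2] + B[2][0] = 4 + -5 = -1) = -5 (attained at k = 1)
  C[2][1] = min over k of (A[2][0] + B[0][1] = 7 + 3 = 10, A[2][1] + B[1][1] = -5 + -2 = -7, A[2][2] + B[2][1] = 4 + -2 = 2) = -7 (attained at k = 1)
  C[2][2] = min over k of (A[2][0] + B[0][2] = 7 + -4 = 3, A[2][1] + B[1][2] = -5 + 8 = 3, A[2][2] + B[2][2] = 4 + 10 = 14) = 3 (attained at k = 0)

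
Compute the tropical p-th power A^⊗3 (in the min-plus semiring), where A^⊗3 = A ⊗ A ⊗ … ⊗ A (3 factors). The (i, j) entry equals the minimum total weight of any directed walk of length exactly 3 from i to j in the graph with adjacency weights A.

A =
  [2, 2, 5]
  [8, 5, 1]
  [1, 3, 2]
A^⊗3 =
  [4, 6, 5]
  [4, 4, 5]
  [5, 5, 4]

Each entry (A^⊗3)_ij equals the minimum over all length-3 walks i = v_0 → v_1 → … → v_3 = j of Σ_t A[v_t][v_{t+1}]. For example, for (i, j) = (0, 2) we minimise over 9 possible intermediate vertex sequences; the minimum is 5, attained along the walk 0 → 0 → 1 → 2.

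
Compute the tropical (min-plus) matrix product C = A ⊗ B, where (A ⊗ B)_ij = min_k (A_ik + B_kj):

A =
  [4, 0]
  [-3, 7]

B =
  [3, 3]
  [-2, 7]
A ⊗ B =
  [-2, 7]
  [0, 0]

Apply the min-plus product entry-by-entry:
  C[0][0] = min over k of (A[0][0] + B[0][0] = 4 + 3 = 7, A[0][1] + B[1][0] = 0 + -2 = -2) = -2 (attained at k = 1)
  C[0][1] = min over k of (A[0][0] + B[0][1] = 4 + 3 = 7, A[0][1] + B[1][1] = 0 + 7 = 7) = 7 (attained at k = 0)
  C[1][0] = min over k of (A[1][0] + B[0][0] = -3 + 3 = 0, A[1][1] + B[1][0] = 7 + -2 = 5) = 0 (attained at k = 0)
  C[1][1] = min over k of (A[1][0] + B[0][1] = -3 + 3 = 0, A[1][1] + B[1][1] = 7 + 7 = 14) = 0 (attained at k = 0)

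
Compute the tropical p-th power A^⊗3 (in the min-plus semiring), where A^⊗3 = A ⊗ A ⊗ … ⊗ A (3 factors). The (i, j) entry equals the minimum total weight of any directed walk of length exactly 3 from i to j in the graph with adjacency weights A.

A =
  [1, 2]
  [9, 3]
A^⊗3 =
  [3, 4]
  [11, 9]

Each entry (A^⊗3)_ij equals the minimum over all length-3 walks i = v_0 → v_1 → … → v_3 = j of Σ_t A[v_t][v_{t+1}]. For example, for (i, j) = (0, 1) we minimise over 4 possible intermediate vertex sequences; the minimum is 4, attained along the walk 0 → 0 → 0 → 1.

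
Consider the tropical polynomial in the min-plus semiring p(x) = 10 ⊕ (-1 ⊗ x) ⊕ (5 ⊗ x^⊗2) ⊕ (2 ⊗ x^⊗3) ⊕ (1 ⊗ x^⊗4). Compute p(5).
p(5) = 4

A tropical monomial a ⊗ x^⊗i evaluates to a + i · x. Evaluating each term at x = 5:
  Term 0 contributes 10 + 0 · 5 = 10
  Term 1 contributes -1 + 1 · 5 = 4
  Term 2 contributes 5 + 2 · 5 = 15
  Term 3 contributes 2 + 3 · 5 = 17
  Term 4 contributes 1 + 4 · 5 = 21
p(5) = ⊕ of these = min[10, 4, 15, 17, 21] = 4.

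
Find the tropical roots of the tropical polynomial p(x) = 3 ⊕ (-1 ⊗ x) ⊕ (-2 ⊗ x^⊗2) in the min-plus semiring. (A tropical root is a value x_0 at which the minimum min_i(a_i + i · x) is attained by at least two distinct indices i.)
Roots: {1, 4}

Each tropical root is a break point of the lower envelope of the lines y = a_i + i · x (there are 3 lines, with slopes 0, 1, ..., 2). Only the lines that attain the minimum somewhere contribute to roots; other lines are dominated. Here the surviving (envelope) indices are i = 2, i = 1, i = 0.
Intersections between consecutive envelope lines give the roots: for adjacent envelope indices i < j the intersection is x = (a_i − a_j) / (j − i). Reading off the sorted break points: {1, 4}.
Verification: at each break x_0, at least two indices attain the minimum of min_i(a_i + i · x_0).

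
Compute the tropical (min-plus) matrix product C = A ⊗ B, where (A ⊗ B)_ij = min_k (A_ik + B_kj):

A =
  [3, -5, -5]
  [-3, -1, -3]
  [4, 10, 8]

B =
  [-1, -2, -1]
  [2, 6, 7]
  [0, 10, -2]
A ⊗ B =
  [-5, 1, -7]
  [-4, -5, -5]
  [3, 2, 3]

Apply the min-plus product entry-by-entry:
  C[0][0] = min over k of (A[0][0] + B[0][0] = 3 + -1 = 2, A[0][1] + B[1][0] = -5 + 2 = -3, A[0][2] + B[2][0] = -5 + 0 = -5) = -5 (attained at k = 2)
  C[0][1] = min over k of (A[0][0] + B[0][1] = 3 + -2 = 1, A[0][1] + B[1][1] = -5 + 6 = 1, A[0][2] + B[2][1] = -5 + 10 = 5) = 1 (attained at k = 0)
  C[0][2] = min over k of (A[0][0] + B[0][2] = 3 + -1 = 2, A[0][1] + B[1][2] = -5 + 7 = 2, A[0][2] + B[2][2] = -5 + -2 = -7) = -7 (attained at k = 2)
  C[1][0] = min over k of (A[1][0] + B[0][0] = -3 + -1 = -4, A[1][1] + B[1][0] = -1 + 2 = 1, A[1][2] + B[2][0] = -3 + 0 = -3) = -4 (attained at k = 0)
  C[1][1] = min over k of (A[1][0] + B[0][1] = -3 + -2 = -5, A[1][1] + B[1][1] = -1 + 6 = 5, A[1][2] + B[2][1] = -3 + 10 = 7) = -5 (attained at k = 0)
  C[1][2] = min over k of (A[1][0] + B[0][2] = -3 + -1 = -4, A[1][1] + B[1][2] = -1 + 7 = 6, A[1][2] + B[2][2] = -3 + -2 = -5) = -5 (attained at k = 2)
  C[2][0] = min over k of (A[2][0] + B[0][0] = 4 + -1 = 3, A[2][1] + B[1][0] = 10 + 2 = 12, A[2][2] + B[2][0] = 8 + 0 = 8) = 3 (attained at k = 0)
  C[2][1] = min over k of (A[2][0] + B[0][1] = 4 + -2 = 2, A[2][1] + B[1][1] = 10 + 6 = 16, A[2][2] + B[2][1] = 8 + 10 = 18) = 2 (attained at k = 0)
  C[2][2] = min over k of (A[2][0] + B[0][2] = 4 + -1 = 3, A[2][1] + B[1][2] = 10 + 7 = 17, A[2][2] + B[2][2] = 8 + -2 = 6) = 3 (attained at k = 0)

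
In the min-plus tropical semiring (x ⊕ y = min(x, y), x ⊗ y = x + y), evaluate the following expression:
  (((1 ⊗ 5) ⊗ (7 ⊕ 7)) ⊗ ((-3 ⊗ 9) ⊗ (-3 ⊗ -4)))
(((1 ⊗ 5) ⊗ (7 ⊕ 7)) ⊗ ((-3 ⊗ 9) ⊗ (-3 ⊗ -4))) = 12

Expand innermost to outermost. Recall ⊕ takes the minimum of its arguments and ⊗ takes their sum. Working out the expression (((1 ⊗ 5) ⊗ (7 ⊕ 7)) ⊗ ((-3 ⊗ 9) ⊗ (-3 ⊗ -4))) gives 12.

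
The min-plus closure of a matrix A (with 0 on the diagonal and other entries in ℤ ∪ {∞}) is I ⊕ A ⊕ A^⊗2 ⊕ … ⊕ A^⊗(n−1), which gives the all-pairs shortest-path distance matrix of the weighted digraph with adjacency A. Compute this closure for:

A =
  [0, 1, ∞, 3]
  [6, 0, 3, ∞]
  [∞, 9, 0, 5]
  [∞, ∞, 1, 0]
Closure =
  [0, 1, 4, 3]
  [6, 0, 3, 8]
  [15, 9, 0, 5]
  [16, 10, 1, 0]

This is the Floyd-Warshall all-pairs shortest-path computation. For each intermediate vertex k = 0, 1, …, 3, update dist[i][j] ← min(dist[i][j], dist[i][k] + dist[k][j]). The final matrix gives, for each (i, j), the minimum total weight of any directed path from i to j (possibly empty when i = j).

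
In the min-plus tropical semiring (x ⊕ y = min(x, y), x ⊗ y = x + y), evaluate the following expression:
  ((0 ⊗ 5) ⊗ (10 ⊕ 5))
((0 ⊗ 5) ⊗ (10 ⊕ 5)) = 10

Expand innermost to outermost. Recall ⊕ takes the minimum of its arguments and ⊗ takes their sum. Working out the expression ((0 ⊗ 5) ⊗ (10 ⊕ 5)) gives 10.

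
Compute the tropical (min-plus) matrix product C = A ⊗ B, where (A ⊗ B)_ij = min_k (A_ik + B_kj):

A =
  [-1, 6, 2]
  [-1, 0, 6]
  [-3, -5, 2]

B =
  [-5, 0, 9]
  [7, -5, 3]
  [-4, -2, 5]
A ⊗ B =
  [-6, -1, 7]
  [-6, -5, 3]
  [-8, -10, -2]

Apply the min-plus product entry-by-entry:
  C[0][0] = min over k of (A[0][0] + B[0][0] = -1 + -5 = -6, A[0][1] + B[1][0] = 6 + 7 = 13, A[0][2] + B[2][0] = 2 + -4 = -2) = -6 (attained at k = 0)
  C[0][1] = min over k of (A[0][0] + B[0][1] = -1 + 0 = -1, A[0][1] + B[1][1] = 6 + -5 = 1, A[0][2] + B[2][1] = 2 + -2 = 0) = -1 (attained at k = 0)
  C[0][2] = min over k of (A[0][0] + B[0][2] = -1 + 9 = 8, A[0][1] + B[1][2] = 6 + 3 = 9, A[0][2] + B[2][2] = 2 + 5 = 7) = 7 (attained at k = 2)
  C[1][0] = min over k of (A[1][0] + B[0][0] = -1 + -5 = -6, A[1][1] + B[1][0] = 0 + 7 = 7, A[1][2] + B[2][0] = 6 + -4 = 2) = -6 (attained at k = 0)
  C[1][1] = min over k of (A[1][0] + B[0][1] = -1 + 0 = -1, A[1][1] + B[1][1] = 0 + -5 = -5, A[1][2] + B[2][1] = 6 + -2 = 4) = -5 (attained at k = 1)
  C[1][2] = min over k of (A[1][0] + B[0][2] = -1 + 9 = 8, A[1][1] + B[1][2] = 0 + 3 = 3, A[1][2] + B[2][2] = 6 + 5 = 11) = 3 (attained at k = 1)
  C[2][0] = min over k of (A[2][0] + B[0][0] = -3 + -5 = -8, A[2][1] + B[1][0] = -5 + 7 = 2, A[2][2] + B[2][0] = 2 + -4 = -2) = -8 (attained at k = 0)
  C[2][1] = min over k of (A[2][0] + B[0][1] = -3 + 0 = -3, A[2][1] + B[1][1] = -5 + -5 = -10, A[2][2] + B[2][1] = 2 + -2 = 0) = -10 (attained at k = 1)
  C[2][2] = min over k of (A[2][0] + B[0][2] = -3 + 9 = 6, A[2][1] + B[1][2] = -5 + 3 = -2, A[2][2] + B[2][2] = 2 + 5 = 7) = -2 (attained at k = 1)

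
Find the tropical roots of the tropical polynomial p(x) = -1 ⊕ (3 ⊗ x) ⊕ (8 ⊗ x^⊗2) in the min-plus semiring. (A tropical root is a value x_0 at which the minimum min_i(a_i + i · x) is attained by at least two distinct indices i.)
Roots: {-5, -4}

Each tropical root is a break point of the lower envelope of the lines y = a_i + i · x (there are 3 lines, with slopes 0, 1, ..., 2). Only the lines that attain the minimum somewhere contribute to roots; other lines are dominated. Here the surviving (envelope) indices are i = 2, i = 1, i = 0.
Intersections between consecutive envelope lines give the roots: for adjacent envelope indices i < j the intersection is x = (a_i − a_j) / (j − i). Reading off the sorted break points: {-5, -4}.
Verification: at each break x_0, at least two indices attain the minimum of min_i(a_i + i · x_0).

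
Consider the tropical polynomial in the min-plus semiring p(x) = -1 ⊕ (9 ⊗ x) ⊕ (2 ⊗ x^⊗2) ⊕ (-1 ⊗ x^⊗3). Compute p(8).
p(8) = -1

A tropical monomial a ⊗ x^⊗i evaluates to a + i · x. Evaluating each term at x = 8:
  Term 0 contributes -1 + 0 · 8 = -1
  Term 1 contributes 9 + 1 · 8 = 17
  Term 2 contributes 2 + 2 · 8 = 18
  Term 3 contributes -1 + 3 · 8 = 23
p(8) = ⊕ of these = min[-1, 17, 18, 23] = -1.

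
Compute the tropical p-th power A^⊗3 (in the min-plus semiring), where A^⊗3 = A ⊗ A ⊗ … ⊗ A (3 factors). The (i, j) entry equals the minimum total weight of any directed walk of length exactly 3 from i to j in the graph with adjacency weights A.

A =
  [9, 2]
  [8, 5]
A^⊗3 =
  [15, 12]
  [18, 15]

Each entry (A^⊗3)_ij equals the minimum over all length-3 walks i = v_0 → v_1 → … → v_3 = j of Σ_t A[v_t][v_{t+1}]. For example, for (i, j) = (0, 1) we minimise over 4 possible intermediate vertex sequences; the minimum is 12, attained along the walk 0 → 1 → 0 → 1.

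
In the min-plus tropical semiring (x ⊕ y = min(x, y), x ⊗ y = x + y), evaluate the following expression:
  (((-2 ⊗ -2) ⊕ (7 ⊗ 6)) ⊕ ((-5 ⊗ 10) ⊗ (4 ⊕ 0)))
(((-2 ⊗ -2) ⊕ (7 ⊗ 6)) ⊕ ((-5 ⊗ 10) ⊗ (4 ⊕ 0))) = -4

Expand innermost to outermost. Recall ⊕ takes the minimum of its arguments and ⊗ takes their sum. Working out the expression (((-2 ⊗ -2) ⊕ (7 ⊗ 6)) ⊕ ((-5 ⊗ 10) ⊗ (4 ⊕ 0))) gives -4.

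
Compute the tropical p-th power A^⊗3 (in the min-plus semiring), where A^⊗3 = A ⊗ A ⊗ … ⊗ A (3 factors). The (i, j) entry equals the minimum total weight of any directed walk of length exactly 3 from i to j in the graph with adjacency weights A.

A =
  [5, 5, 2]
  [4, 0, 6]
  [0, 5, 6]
A^⊗3 =
  [7, 5, 4]
  [4, 0, 6]
  [2, 5, 7]

Each entry (A^⊗3)_ij equals the minimum over all length-3 walks i = v_0 → v_1 → … → v_3 = j of Σ_t A[v_t][v_{t+1}]. For example, for (i, j) = (0, 2) we minimise over 9 possible intermediate vertex sequences; the minimum is 4, attained along the walk 0 → 2 → 0 → 2.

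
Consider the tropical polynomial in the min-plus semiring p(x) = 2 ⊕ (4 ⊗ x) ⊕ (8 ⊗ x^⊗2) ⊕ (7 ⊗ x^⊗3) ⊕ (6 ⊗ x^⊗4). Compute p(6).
p(6) = 2

A tropical monomial a ⊗ x^⊗i evaluates to a + i · x. Evaluating each term at x = 6:
  Term 0 contributes 2 + 0 · 6 = 2
  Term 1 contributes 4 + 1 · 6 = 10
  Term 2 contributes 8 + 2 · 6 = 20
  Term 3 contributes 7 + 3 · 6 = 25
  Term 4 contributes 6 + 4 · 6 = 30
p(6) = ⊕ of these = min[2, 10, 20, 25, 30] = 2.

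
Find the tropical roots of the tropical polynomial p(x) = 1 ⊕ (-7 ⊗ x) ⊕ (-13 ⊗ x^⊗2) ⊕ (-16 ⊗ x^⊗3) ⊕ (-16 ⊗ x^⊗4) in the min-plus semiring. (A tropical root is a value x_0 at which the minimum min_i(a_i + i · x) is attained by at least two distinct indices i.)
Roots: {0, 3, 6, 8}

Each tropical root is a break point of the lower envelope of the lines y = a_i + i · x (there are 5 lines, with slopes 0, 1, ..., 4). Only the lines that attain the minimum somewhere contribute to roots; other lines are dominated. Here the surviving (envelope) indices are i = 4, i = 3, i = 2, i = 1, i = 0.
Intersections between consecutive envelope lines give the roots: for adjacent envelope indices i < j the intersection is x = (a_i − a_j) / (j − i). Reading off the sorted break points: {0, 3, 6, 8}.
Verification: at each break x_0, at least two indices attain the minimum of min_i(a_i + i · x_0).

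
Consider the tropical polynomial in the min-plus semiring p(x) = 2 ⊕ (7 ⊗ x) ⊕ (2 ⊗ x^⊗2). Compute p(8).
p(8) = 2

A tropical monomial a ⊗ x^⊗i evaluates to a + i · x. Evaluating each term at x = 8:
  Term 0 contributes 2 + 0 · 8 = 2
  Term 1 contributes 7 + 1 · 8 = 15
  Term 2 contributes 2 + 2 · 8 = 18
p(8) = ⊕ of these = min[2, 15, 18] = 2.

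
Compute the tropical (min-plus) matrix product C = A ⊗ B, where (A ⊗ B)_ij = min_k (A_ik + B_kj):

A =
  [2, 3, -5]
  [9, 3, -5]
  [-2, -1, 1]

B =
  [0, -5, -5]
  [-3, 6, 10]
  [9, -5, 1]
A ⊗ B =
  [0, -10, -4]
  [0, -10, -4]
  [-4, -7, -7]

Apply the min-plus product entry-by-entry:
  C[0][0] = min over k of (A[0][0] + B[0][0] = 2 + 0 = 2, A[0][1] + B[1][0] = 3 + -3 = 0, A[0][2] + B[2][0] = -5 + 9 = 4) = 0 (attained at k = 1)
  C[0][1] = min over k of (A[0][0] + B[0][1] = 2 + -5 = -3, A[0][1] + B[1][1] = 3 + 6 = 9, A[0][2] + B[2][1] = -5 + -5 = -10) = -10 (attained at k = 2)
  C[0][2] = min over k of (A[0][0] + B[0][2] = 2 + -5 = -3, A[0][1] + B[1][2] = 3 + 10 = 13, A[0][2] + B[2][2] = -5 + 1 = -4) = -4 (attained at k = 2)
  C[1][0] = min over k of (A[1][0] + B[0][0] = 9 + 0 = 9, A[1][1] + B[1][0] = 3 + -3 = 0, A[1][2] + B[2][0] = -5 + 9 = 4) = 0 (attained at k = 1)
  C[1][1] = min over k of (A[1][0] + B[0][1] = 9 + -5 = 4, A[1][1] + B[1][1] = 3 + 6 = 9, A[1][2] + B[2][1] = -5 + -5 = -10) = -10 (attained at k = 2)
  C[1][2] = min over k of (A[1][0] + B[0][2] = 9 + -5 = 4, A[1][1] + B[1][2] = 3 + 10 = 13, A[1][2] + B[2][2] = -5 + 1 = -4) = -4 (attained at k = 2)
  C[2][0] = min over k of (A[2][0] + B[0][0] = -2 + 0 = -2, A[2][1] + B[1][0] = -1 + -3 = -4, A[2][2] + B[2][0] = 1 + 9 = 10) = -4 (attained at k = 1)
  C[2][1] = min over k of (A[2][0] + B[0][1] = -2 + -5 = -7, A[2][1] + B[1][1] = -1 + 6 = 5, A[2][2] + B[2][1] = 1 + -5 = -4) = -7 (attained at k = 0)
  C[2][2] = min over k of (A[2][0] + B[0][2] = -2 + -5 = -7, A[2][1] + B[1][2] = -1 + 10 = 9, A[2][2] + B[2][2] = 1 + 1 = 2) = -7 (attained at k = 0)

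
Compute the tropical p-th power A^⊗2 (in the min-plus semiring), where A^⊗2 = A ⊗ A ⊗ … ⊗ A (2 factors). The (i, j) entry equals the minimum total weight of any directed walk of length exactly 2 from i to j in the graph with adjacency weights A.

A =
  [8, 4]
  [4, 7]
A^⊗2 =
  [8, 11]
  [11, 8]

Each entry (A^⊗2)_ij equals the minimum over all length-2 walks i = v_0 → v_1 → … → v_2 = j of Σ_t A[v_t][v_{t+1}]. For example, for (i, j) = (0, 1) we minimise over 2 possible intermediate vertex sequences; the minimum is 11, attained along the walk 0 → 1 → 1.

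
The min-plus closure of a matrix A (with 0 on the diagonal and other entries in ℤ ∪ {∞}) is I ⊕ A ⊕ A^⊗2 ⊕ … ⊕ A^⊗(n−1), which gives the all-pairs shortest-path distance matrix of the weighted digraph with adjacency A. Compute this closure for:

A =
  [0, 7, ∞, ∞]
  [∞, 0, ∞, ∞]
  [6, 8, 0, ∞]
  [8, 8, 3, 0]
Closure =
  [0, 7, ∞, ∞]
  [∞, 0, ∞, ∞]
  [6, 8, 0, ∞]
  [8, 8, 3, 0]

This is the Floyd-Warshall all-pairs shortest-path computation. For each intermediate vertex k = 0, 1, …, 3, update dist[i][j] ← min(dist[i][j], dist[i][k] + dist[k][j]). The final matrix gives, for each (i, j), the minimum total weight of any directed path from i to j (possibly empty when i = j).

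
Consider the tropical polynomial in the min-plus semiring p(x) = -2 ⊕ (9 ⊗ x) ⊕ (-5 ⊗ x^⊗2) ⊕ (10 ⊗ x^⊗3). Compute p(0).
p(0) = -5

A tropical monomial a ⊗ x^⊗i evaluates to a + i · x. Evaluating each term at x = 0:
  Term 0 contributes -2 + 0 · 0 = -2
  Term 1 contributes 9 + 1 · 0 = 9
  Term 2 contributes -5 + 2 · 0 = -5
  Term 3 contributes 10 + 3 · 0 = 10
p(0) = ⊕ of these = min[-2, 9, -5, 10] = -5.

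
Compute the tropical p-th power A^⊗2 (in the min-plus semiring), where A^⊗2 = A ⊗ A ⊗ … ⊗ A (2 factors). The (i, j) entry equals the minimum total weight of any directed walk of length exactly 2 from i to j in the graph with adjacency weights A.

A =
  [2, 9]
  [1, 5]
A^⊗2 =
  [4, 11]
  [3, 10]

Each entry (A^⊗2)_ij equals the minimum over all length-2 walks i = v_0 → v_1 → … → v_2 = j of Σ_t A[v_t][v_{t+1}]. For example, for (i, j) = (0, 1) we minimise over 2 possible intermediate vertex sequences; the minimum is 11, attained along the walk 0 → 0 → 1.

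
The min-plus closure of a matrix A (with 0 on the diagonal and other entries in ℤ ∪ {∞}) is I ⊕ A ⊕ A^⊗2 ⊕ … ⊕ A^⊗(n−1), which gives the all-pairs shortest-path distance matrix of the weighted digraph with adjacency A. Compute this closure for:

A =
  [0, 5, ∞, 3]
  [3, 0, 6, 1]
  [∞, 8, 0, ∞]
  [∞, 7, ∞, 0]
Closure =
  [0, 5, 11, 3]
  [3, 0, 6, 1]
  [11, 8, 0, 9]
  [10, 7, 13, 0]

This is the Floyd-Warshall all-pairs shortest-path computation. For each intermediate vertex k = 0, 1, …, 3, update dist[i][j] ← min(dist[i][j], dist[i][k] + dist[k][j]). The final matrix gives, for each (i, j), the minimum total weight of any directed path from i to j (possibly empty when i = j).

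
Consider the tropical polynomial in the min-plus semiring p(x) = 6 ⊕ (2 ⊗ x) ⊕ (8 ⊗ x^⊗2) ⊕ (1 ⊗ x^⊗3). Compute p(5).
p(5) = 6

A tropical monomial a ⊗ x^⊗i evaluates to a + i · x. Evaluating each term at x = 5:
  Term 0 contributes 6 + 0 · 5 = 6
  Term 1 contributes 2 + 1 · 5 = 7
  Term 2 contributes 8 + 2 · 5 = 18
  Term 3 contributes 1 + 3 · 5 = 16
p(5) = ⊕ of these = min[6, 7, 18, 16] = 6.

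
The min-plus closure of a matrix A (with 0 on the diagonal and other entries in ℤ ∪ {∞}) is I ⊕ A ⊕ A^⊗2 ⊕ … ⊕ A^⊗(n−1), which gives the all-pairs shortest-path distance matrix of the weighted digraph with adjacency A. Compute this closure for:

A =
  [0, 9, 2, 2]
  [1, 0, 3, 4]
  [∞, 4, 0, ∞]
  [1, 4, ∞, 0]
Closure =
  [0, 6, 2, 2]
  [1, 0, 3, 3]
  [5, 4, 0, 7]
  [1, 4, 3, 0]

This is the Floyd-Warshall all-pairs shortest-path computation. For each intermediate vertex k = 0, 1, …, 3, update dist[i][j] ← min(dist[i][j], dist[i][k] + dist[k][j]). The final matrix gives, for each (i, j), the minimum total weight of any directed path from i to j (possibly empty when i = j).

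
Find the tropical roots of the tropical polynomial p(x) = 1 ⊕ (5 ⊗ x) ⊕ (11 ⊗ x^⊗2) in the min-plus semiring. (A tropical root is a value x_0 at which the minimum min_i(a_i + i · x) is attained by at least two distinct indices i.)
Roots: {-6, -4}

Each tropical root is a break point of the lower envelope of the lines y = a_i + i · x (there are 3 lines, with slopes 0, 1, ..., 2). Only the lines that attain the minimum somewhere contribute to roots; other lines are dominated. Here the surviving (envelope) indices are i = 2, i = 1, i = 0.
Intersections between consecutive envelope lines give the roots: for adjacent envelope indices i < j the intersection is x = (a_i − a_j) / (j − i). Reading off the sorted break points: {-6, -4}.
Verification: at each break x_0, at least two indices attain the minimum of min_i(a_i + i · x_0).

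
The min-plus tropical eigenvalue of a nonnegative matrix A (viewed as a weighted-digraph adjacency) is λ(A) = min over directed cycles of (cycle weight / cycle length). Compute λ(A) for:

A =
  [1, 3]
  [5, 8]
λ(A) = 1

Enumerate directed cycles and compute their means (weight / length). Sample:
  cycle 0 → 0: weight = 1, length = 1, mean = 1/1 ≈ 1.000
  cycle 1 → 1: weight = 8, length = 1, mean = 8/1 ≈ 8.000
  cycle 0 → 1 → 0: weight = 8, length = 2, mean = 8/2 ≈ 4.000
  cycle 1 → 0 → 1: weight = 8, length = 2, mean = 8/2 ≈ 4.000
Minimum mean = 1.000, attained e.g. along the cycle 0 → 0 with weight 1 and length 1. So λ(A) = 1/1 = 1.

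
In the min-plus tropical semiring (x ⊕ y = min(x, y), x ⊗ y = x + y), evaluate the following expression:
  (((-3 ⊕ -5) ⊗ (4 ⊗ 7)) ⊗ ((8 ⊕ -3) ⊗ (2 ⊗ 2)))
(((-3 ⊕ -5) ⊗ (4 ⊗ 7)) ⊗ ((8 ⊕ -3) ⊗ (2 ⊗ 2))) = 7

Expand innermost to outermost. Recall ⊕ takes the minimum of its arguments and ⊗ takes their sum. Working out the expression (((-3 ⊕ -5) ⊗ (4 ⊗ 7)) ⊗ ((8 ⊕ -3) ⊗ (2 ⊗ 2))) gives 7.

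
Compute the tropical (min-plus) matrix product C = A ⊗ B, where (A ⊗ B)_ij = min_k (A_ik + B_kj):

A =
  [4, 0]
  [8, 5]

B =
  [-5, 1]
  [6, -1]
A ⊗ B =
  [-1, -1]
  [3, 4]

Apply the min-plus product entry-by-entry:
  C[0][0] = min over k of (A[0][0] + B[0][0] = 4 + -5 = -1, A[0][1] + B[1][0] = 0 + 6 = 6) = -1 (attained at k = 0)
  C[0][1] = min over k of (A[0][0] + B[0][1] = 4 + 1 = 5, A[0][1] + B[1][1] = 0 + -1 = -1) = -1 (attained at k = 1)
  C[1][0] = min over k of (A[1][0] + B[0][0] = 8 + -5 = 3, A[1][1] + B[1][0] = 5 + 6 = 11) = 3 (attained at k = 0)
  C[1][1] = min over k of (A[1][0] + B[0][1] = 8 + 1 = 9, A[1][1] + B[1][1] = 5 + -1 = 4) = 4 (attained at k = 1)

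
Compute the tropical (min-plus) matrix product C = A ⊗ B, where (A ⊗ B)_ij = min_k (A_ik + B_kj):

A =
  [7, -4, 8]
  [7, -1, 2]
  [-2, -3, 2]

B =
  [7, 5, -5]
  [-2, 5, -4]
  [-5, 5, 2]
A ⊗ B =
  [-6, 1, -8]
  [-3, 4, -5]
  [-5, 2, -7]

Apply the min-plus product entry-by-entry:
  C[0][0] = min over k of (A[0][0] + B[0][0] = 7 + 7 = 14, A[0][1] + B[1][0] = -4 + -2 = -6, A[0][2] + B[2][0] = 8 + -5 = 3) = -6 (attained at k = 1)
  C[0][1] = min over k of (A[0][0] + B[0][1] = 7 + 5 = 12, A[0][1] + B[1][1] = -4 + 5 = 1, A[0][2] + B[2][1] = 8 + 5 = 13) = 1 (attained at k = 1)
  C[0][2] = min over k of (A[0][0] + B[0][2] = 7 + -5 = 2, A[0][1] + B[1][2] = -4 + -4 = -8, A[0][2] + B[2][2] = 8 + 2 = 10) = -8 (attained at k = 1)
  C[1][0] = min over k of (A[1][0] + B[0][0] = 7 + 7 = 14, A[1][1] + B[1][0] = -1 + -2 = -3, A[1][2] + B[2][0] = 2 + -5 = -3) = -3 (attained at k = 1)
  C[1][1] = min over k of (A[1][0] + B[0][1] = 7 + 5 = 12, A[1][1] + B[1][1] = -1 + 5 = 4, A[1][2] + B[2][1] = 2 + 5 = 7) = 4 (attained at k = 1)
  C[1][2] = min over k of (A[1][0] + B[0][2] = 7 + -5 = 2, A[1][1] + B[1][2] = -1 + -4 = -5, A[1][2] + B[2][2] = 2 + 2 = 4) = -5 (attained at k = 1)
  C[2][0] = min over k of (A[2][0] + B[0][0] = -2 + 7 = 5, A[2][1] + B[1][0] = -3 + -2 = -5, A[2][2] + B[2][0] = 2 + -5 = -3) = -5 (attained at k = 1)
  C[2][1] = min over k of (A[2][0] + B[0][1] = -2 + 5 = 3, A[2][1] + B[1][1] = -3 + 5 = 2, A[2][2] + B[2][1] = 2 + 5 = 7) = 2 (attained at k = 1)
  C[2][2] = min over k of (A[2][0] + B[0][2] = -2 + -5 = -7, A[2][1] + B[1][2] = -3 + -4 = -7, A[2][2] + B[2][2] = 2 + 2 = 4) = -7 (attained at k = 0)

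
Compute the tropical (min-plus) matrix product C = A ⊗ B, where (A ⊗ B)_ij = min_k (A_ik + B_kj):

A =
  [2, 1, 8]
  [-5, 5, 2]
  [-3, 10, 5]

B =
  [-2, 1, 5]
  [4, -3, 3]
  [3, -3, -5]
A ⊗ B =
  [0, -2, 3]
  [-7, -4, -3]
  [-5, -2, 0]

Apply the min-plus product entry-by-entry:
  C[0][0] = min over k of (A[0][0] + B[0][0] = 2 + -2 = 0, A[0][1] + B[1][0] = 1 + 4 = 5, A[0][2] + B[2][0] = 8 + 3 = 11) = 0 (attained at k = 0)
  C[0][1] = min over k of (A[0][0] + B[0][1] = 2 + 1 = 3, A[0][1] + B[1][1] = 1 + -3 = -2, A[0][2] + B[2][1] = 8 + -3 = 5) = -2 (attained at k = 1)
  C[0][2] = min over k of (A[0][0] + B[0][2] = 2 + 5 = 7, A[0][1] + B[1][2] = 1 + 3 = 4, A[0][2] + B[2][2] = 8 + -5 = 3) = 3 (attained at k = 2)
  C[1][0] = min over k of (A[1][0] + B[0][0] = -5 + -2 = -7, A[1][1] + B[1][0] = 5 + 4 = 9, A[1][2] + B[2][0] = 2 + 3 = 5) = -7 (attained at k = 0)
  C[1][1] = min over k of (A[1][0] + B[0][1] = -5 + 1 = -4, A[1][1] + B[1][1] = 5 + -3 = 2, A[1][2] + B[2][1] = 2 + -3 = -1) = -4 (attained at k = 0)
  C[1][2] = min over k of (A[1][0] + B[0][2] = -5 + 5 = 0, A[1][1] + B[1][2] = 5 + 3 = 8, A[1][2] + B[2][2] = 2 + -5 = -3) = -3 (attained at k = 2)
  C[2][0] = min over k of (A[2][0] + B[0][0] = -3 + -2 = -5, A[2][1] + B[1][0] = 10 + 4 = 14, A[2][2] + B[2][0] = 5 + 3 = 8) = -5 (attained at k = 0)
  C[2][1] = min over k of (A[2][0] + B[0][1] = -3 + 1 = -2, A[2][1] + B[1][1] = 10 + -3 = 7, A[2][2] + B[2][1] = 5 + -3 = 2) = -2 (attained at k = 0)
  C[2][2] = min over k of (A[2][0] + B[0][2] = -3 + 5 = 2, A[2][1] + B[1][2] = 10 + 3 = 13, A[2][2] + B[2][2] = 5 + -5 = 0) = 0 (attained at k = 2)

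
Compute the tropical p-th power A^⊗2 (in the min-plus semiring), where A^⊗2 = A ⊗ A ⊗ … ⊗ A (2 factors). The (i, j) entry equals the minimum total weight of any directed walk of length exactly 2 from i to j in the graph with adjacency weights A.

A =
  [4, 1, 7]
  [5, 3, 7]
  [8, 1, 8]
A^⊗2 =
  [6, 4, 8]
  [8, 6, 10]
  [6, 4, 8]

Each entry (A^⊗2)_ij equals the minimum over all length-2 walks i = v_0 → v_1 → … → v_2 = j of Σ_t A[v_t][v_{t+1}]. For example, for (i, j) = (0, 2) we minimise over 3 possible intermediate vertex sequences; the minimum is 8, attained along the walk 0 → 1 → 2.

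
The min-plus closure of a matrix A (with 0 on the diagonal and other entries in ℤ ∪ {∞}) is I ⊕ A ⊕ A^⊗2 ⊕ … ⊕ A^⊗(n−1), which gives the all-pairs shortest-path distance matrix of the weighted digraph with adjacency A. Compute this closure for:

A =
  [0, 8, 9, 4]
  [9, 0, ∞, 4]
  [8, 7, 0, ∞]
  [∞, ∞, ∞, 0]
Closure =
  [0, 8, 9, 4]
  [9, 0, 18, 4]
  [8, 7, 0, 11]
  [∞, ∞, ∞, 0]

This is the Floyd-Warshall all-pairs shortest-path computation. For each intermediate vertex k = 0, 1, …, 3, update dist[i][j] ← min(dist[i][j], dist[i][k] + dist[k][j]). The final matrix gives, for each (i, j), the minimum total weight of any directed path from i to j (possibly empty when i = j).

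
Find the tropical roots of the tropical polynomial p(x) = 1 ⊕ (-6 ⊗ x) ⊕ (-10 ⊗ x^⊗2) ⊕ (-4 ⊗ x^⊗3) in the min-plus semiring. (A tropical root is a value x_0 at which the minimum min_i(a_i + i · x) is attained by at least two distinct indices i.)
Roots: {-6, 4, 7}

Each tropical root is a break point of the lower envelope of the lines y = a_i + i · x (there are 4 lines, with slopes 0, 1, ..., 3). Only the lines that attain the minimum somewhere contribute to roots; other lines are dominated. Here the surviving (envelope) indices are i = 3, i = 2, i = 1, i = 0.
Intersections between consecutive envelope lines give the roots: for adjacent envelope indices i < j the intersection is x = (a_i − a_j) / (j − i). Reading off the sorted break points: {-6, 4, 7}.
Verification: at each break x_0, at least two indices attain the minimum of min_i(a_i + i · x_0).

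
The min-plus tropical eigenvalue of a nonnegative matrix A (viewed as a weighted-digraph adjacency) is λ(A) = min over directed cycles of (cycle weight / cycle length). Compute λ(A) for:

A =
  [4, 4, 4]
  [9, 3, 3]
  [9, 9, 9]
λ(A) = 3

Enumerate directed cycles and compute their means (weight / length). Sample:
  cycle 0 → 0: weight = 4, length = 1, mean = 4/1 ≈ 4.000
  cycle 1 → 1: weight = 3, length = 1, mean = 3/1 ≈ 3.000
  cycle 2 → 2: weight = 9, length = 1, mean = 9/1 ≈ 9.000
  cycle 0 → 1 → 0: weight = 13, length = 2, mean = 13/2 ≈ 6.500
  cycle 0 → 2 → 0: weight = 13, length = 2, mean = 13/2 ≈ 6.500
  cycle 1 → 0 → 1: weight = 13, length = 2, mean = 13/2 ≈ 6.500
Minimum mean = 3.000, attained e.g. along the cycle 1 → 1 with weight 3 and length 1. So λ(A) = 3/1 = 3.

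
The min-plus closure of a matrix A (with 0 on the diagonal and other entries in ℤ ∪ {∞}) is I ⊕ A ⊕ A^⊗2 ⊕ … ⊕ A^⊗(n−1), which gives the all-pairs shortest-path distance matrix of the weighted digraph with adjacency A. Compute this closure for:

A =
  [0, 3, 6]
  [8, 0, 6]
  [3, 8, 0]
Closure =
  [0, 3, 6]
  [8, 0, 6]
  [3, 6, 0]

This is the Floyd-Warshall all-pairs shortest-path computation. For each intermediate vertex k = 0, 1, …, 2, update dist[i][j] ← min(dist[i][j], dist[i][k] + dist[k][j]). The final matrix gives, for each (i, j), the minimum total weight of any directed path from i to j (possibly empty when i = j).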